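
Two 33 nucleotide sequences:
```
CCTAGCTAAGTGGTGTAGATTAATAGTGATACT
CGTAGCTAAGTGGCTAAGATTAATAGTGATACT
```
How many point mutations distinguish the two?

4

The sequences differ at sites 2, 14, 15, 16 (1-based) — 4 in total.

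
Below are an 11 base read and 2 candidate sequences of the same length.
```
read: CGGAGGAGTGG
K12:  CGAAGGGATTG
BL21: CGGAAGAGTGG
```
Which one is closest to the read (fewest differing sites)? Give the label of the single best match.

K12 differs at 4 sites; BL21 differs at 1 site. The closest is BL21.

BL21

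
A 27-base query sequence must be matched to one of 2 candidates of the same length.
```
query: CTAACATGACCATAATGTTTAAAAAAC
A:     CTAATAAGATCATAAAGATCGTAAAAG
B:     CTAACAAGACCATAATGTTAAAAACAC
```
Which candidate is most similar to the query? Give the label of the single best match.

A differs at 9 positions; B differs at 3 positions. The closest is B.

B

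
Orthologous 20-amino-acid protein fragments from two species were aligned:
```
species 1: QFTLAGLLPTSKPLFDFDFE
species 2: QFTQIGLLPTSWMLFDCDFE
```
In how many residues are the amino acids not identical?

5

The sequences differ at residues 4, 5, 12, 13, 17 (1-based) — 5 in total.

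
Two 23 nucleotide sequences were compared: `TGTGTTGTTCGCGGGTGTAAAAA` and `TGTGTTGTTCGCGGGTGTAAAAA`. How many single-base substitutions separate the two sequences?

0

No positions differ; the sequences are identical.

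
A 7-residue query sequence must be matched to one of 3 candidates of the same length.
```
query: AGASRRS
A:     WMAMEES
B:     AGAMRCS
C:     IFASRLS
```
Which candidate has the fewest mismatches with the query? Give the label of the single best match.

B

Hamming distances to query — A: 5; B: 2; C: 3.
Smallest is B with 2 mismatches.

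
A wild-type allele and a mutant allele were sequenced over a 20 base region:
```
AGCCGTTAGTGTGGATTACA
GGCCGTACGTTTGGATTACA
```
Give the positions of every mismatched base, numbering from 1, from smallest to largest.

1, 7, 8, 11

Scanning 1-based: 1: A/G; 7: T/A; 8: A/C; 11: G/T.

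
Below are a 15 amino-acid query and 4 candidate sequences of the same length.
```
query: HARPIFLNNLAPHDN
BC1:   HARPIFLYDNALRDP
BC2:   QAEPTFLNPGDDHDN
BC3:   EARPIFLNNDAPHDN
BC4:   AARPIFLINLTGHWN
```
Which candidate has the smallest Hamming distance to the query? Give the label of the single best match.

BC3

BC1 differs at 6 residues; BC2 differs at 7 residues; BC3 differs at 2 residues; BC4 differs at 5 residues. The closest is BC3.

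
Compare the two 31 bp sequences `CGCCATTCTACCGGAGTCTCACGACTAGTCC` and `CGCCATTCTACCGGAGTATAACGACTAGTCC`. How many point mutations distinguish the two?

The sequences differ at sites 18, 20 (1-based) — 2 in total.

2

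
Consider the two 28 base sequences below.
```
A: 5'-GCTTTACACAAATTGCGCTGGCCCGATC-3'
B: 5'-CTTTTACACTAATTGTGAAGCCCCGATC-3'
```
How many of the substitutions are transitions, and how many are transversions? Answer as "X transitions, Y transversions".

Mismatches (1-based):
base 1: G→C (purine→pyrimidine, transversion)
base 2: C→T (pyrimidine→pyrimidine, transition)
base 10: A→T (purine→pyrimidine, transversion)
base 16: C→T (pyrimidine→pyrimidine, transition)
base 18: C→A (pyrimidine→purine, transversion)
base 19: T→A (pyrimidine→purine, transversion)
base 21: G→C (purine→pyrimidine, transversion)

2 transitions, 5 transversions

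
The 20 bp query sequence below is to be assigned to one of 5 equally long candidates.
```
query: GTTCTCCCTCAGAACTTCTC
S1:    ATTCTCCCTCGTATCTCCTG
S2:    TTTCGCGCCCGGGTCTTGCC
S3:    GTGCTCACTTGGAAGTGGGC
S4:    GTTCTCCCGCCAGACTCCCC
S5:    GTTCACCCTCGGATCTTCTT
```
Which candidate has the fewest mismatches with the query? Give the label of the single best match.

S5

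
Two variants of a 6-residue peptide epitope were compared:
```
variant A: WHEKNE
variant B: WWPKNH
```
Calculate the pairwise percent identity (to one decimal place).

3 positions differ (2, 3, 6), so 3 of 6 match: 3/6 = 50%.

50.0%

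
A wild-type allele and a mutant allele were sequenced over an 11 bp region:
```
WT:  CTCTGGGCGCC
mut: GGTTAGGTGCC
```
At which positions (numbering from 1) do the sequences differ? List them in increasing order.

Differences at position 1 (C→G), position 2 (T→G), position 3 (C→T), position 5 (G→A), position 8 (C→T).

1, 2, 3, 5, 8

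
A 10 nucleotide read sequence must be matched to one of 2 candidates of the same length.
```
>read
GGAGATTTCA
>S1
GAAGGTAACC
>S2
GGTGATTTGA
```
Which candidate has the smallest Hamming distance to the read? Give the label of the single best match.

S2

S1 differs at 5 sites; S2 differs at 2 sites. The closest is S2.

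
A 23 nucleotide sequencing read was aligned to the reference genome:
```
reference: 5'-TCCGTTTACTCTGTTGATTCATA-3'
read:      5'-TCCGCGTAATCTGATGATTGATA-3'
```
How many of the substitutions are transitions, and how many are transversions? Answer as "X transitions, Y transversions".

Mismatches (1-based):
site 5: T→C (pyrimidine→pyrimidine, transition)
site 6: T→G (pyrimidine→purine, transversion)
site 9: C→A (pyrimidine→purine, transversion)
site 14: T→A (pyrimidine→purine, transversion)
site 20: C→G (pyrimidine→purine, transversion)

1 transition, 4 transversions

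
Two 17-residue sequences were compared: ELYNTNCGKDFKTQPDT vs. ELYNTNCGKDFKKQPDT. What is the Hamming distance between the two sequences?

1

Mismatches (1-based): position 13: T→K.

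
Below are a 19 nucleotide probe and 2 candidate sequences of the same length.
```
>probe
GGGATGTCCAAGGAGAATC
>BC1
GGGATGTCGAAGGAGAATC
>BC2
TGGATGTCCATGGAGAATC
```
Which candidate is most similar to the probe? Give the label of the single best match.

BC1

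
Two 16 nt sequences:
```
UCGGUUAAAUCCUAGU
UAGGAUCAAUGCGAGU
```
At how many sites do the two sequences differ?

5

Mismatches (1-based): site 2: C→A; site 5: U→A; site 7: A→C; site 11: C→G; site 13: U→G.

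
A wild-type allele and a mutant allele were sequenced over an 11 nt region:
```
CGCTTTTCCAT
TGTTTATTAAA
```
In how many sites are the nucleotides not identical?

6

Mismatches (1-based): site 1: C→T; site 3: C→T; site 6: T→A; site 8: C→T; site 9: C→A; site 11: T→A.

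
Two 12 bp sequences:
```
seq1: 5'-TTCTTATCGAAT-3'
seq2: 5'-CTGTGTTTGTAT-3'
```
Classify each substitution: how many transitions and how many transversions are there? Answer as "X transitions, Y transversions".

Mismatches (1-based):
base 1: T→C (pyrimidine→pyrimidine, transition)
base 3: C→G (pyrimidine→purine, transversion)
base 5: T→G (pyrimidine→purine, transversion)
base 6: A→T (purine→pyrimidine, transversion)
base 8: C→T (pyrimidine→pyrimidine, transition)
base 10: A→T (purine→pyrimidine, transversion)

2 transitions, 4 transversions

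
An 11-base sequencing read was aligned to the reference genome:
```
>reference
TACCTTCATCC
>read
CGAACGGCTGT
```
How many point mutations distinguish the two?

Comparing position by position, 10 sites differ: 1 (T/C), 2 (A/G), 3 (C/A), 4 (C/A), 5 (T/C), 6 (T/G), 7 (C/G), 8 (A/C), 10 (C/G), 11 (C/T).

10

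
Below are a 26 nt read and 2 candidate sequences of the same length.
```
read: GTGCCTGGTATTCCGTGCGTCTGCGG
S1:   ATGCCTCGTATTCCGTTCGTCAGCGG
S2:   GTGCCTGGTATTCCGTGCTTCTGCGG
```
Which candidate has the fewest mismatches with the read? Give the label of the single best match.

Hamming distances to read — S1: 4; S2: 1.
Smallest is S2 with 1 mismatch.

S2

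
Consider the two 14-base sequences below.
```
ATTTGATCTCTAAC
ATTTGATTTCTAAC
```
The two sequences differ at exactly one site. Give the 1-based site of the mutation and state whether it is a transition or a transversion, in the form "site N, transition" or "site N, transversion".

Site 8 changes C→T. C is a pyrimidine and T is a pyrimidine, so this is a transition.

site 8, transition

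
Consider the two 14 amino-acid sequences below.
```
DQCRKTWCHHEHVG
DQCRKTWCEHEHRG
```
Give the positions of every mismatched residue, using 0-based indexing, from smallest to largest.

Differences at position 8 (H→E), position 12 (V→R).

8, 12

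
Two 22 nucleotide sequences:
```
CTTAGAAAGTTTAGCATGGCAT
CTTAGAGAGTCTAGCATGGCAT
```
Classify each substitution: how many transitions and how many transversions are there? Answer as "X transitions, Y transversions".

2 transitions, 0 transversions

Transitions (purine↔purine or pyrimidine↔pyrimidine): 7 A→G, 11 T→C.
Transversions (purine↔pyrimidine): none.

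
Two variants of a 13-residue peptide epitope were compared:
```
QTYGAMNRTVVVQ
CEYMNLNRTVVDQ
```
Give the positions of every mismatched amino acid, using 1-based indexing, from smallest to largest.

Scanning 1-based: 1: Q/C; 2: T/E; 4: G/M; 5: A/N; 6: M/L; 12: V/D.

1, 2, 4, 5, 6, 12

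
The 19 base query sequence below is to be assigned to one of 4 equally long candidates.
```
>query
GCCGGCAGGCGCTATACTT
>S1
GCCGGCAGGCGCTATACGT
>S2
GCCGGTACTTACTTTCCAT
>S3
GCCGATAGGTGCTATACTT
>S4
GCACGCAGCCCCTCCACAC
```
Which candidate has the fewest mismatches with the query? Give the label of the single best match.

Hamming distances to query — S1: 1; S2: 8; S3: 3; S4: 8.
Smallest is S1 with 1 mismatch.

S1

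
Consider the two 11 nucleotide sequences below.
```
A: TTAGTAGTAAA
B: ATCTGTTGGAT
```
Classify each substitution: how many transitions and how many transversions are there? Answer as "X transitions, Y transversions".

1 transition, 8 transversions

Transitions (purine↔purine or pyrimidine↔pyrimidine): 9 A→G.
Transversions (purine↔pyrimidine): 1 T→A, 3 A→C, 4 G→T, 5 T→G, 6 A→T, 7 G→T, 8 T→G, 11 A→T.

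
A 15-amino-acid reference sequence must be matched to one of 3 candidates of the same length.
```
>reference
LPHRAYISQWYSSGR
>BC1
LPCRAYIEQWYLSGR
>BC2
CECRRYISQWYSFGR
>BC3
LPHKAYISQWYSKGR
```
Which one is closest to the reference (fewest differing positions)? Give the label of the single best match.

BC3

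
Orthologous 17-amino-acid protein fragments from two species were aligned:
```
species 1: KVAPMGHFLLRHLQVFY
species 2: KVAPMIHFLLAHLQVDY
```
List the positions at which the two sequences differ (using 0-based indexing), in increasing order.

5, 10, 15

Differences at position 5 (G→I), position 10 (R→A), position 15 (F→D).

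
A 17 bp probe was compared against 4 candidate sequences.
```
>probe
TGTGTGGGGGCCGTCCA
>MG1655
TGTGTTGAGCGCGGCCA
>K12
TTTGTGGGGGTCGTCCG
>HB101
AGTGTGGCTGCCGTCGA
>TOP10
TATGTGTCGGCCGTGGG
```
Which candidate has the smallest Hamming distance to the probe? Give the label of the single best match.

Hamming distances to probe — MG1655: 5; K12: 3; HB101: 4; TOP10: 6.
Smallest is K12 with 3 mismatches.

K12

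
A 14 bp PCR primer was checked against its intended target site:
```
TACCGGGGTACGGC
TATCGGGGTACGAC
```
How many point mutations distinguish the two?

2

Mismatches (1-based): site 3: C→T; site 13: G→A.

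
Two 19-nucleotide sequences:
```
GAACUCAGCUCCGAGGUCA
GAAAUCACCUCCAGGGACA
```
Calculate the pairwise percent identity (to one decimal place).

73.7%

5 positions differ (4, 8, 13, 14, 17), so 14 of 19 match: 14/19 = 73.68%.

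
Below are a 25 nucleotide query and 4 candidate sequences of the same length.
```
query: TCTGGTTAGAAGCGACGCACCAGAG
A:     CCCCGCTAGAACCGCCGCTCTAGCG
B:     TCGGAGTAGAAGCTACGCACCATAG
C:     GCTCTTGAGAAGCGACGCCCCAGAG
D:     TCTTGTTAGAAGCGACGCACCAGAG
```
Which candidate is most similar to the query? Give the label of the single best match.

Hamming distances to query — A: 9; B: 5; C: 5; D: 1.
Smallest is D with 1 mismatch.

D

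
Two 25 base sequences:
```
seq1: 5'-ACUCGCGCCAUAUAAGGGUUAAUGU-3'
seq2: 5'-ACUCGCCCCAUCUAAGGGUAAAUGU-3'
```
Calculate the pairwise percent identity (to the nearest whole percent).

Mismatches at positions 7, 12, 20 (1-based): 3 of 25.
Identical positions: 22/25 = 88% → 88%.

88%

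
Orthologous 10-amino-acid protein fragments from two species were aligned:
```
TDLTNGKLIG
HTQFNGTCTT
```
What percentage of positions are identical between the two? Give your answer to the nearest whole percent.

Mismatches at positions 1, 2, 3, 4, 7, 8, 9, 10 (1-based): 8 of 10.
Identical positions: 2/10 = 20% → 20%.

20%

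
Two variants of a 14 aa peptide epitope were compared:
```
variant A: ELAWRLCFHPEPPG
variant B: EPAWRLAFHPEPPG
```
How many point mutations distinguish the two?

2

Comparing position by position, 2 residues differ: 2 (L/P), 7 (C/A).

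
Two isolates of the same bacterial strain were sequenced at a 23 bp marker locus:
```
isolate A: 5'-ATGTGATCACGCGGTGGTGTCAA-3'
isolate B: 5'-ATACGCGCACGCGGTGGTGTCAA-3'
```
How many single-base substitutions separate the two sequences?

Mismatches (1-based): position 3: G→A; position 4: T→C; position 6: A→C; position 7: T→G.

4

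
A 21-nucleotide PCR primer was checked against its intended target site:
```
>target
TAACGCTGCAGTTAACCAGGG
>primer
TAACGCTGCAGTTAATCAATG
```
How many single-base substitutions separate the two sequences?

Mismatches (1-based): position 16: C→T; position 19: G→A; position 20: G→T.

3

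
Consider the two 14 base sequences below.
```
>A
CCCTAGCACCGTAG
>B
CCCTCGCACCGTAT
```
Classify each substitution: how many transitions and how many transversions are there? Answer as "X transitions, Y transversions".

0 transitions, 2 transversions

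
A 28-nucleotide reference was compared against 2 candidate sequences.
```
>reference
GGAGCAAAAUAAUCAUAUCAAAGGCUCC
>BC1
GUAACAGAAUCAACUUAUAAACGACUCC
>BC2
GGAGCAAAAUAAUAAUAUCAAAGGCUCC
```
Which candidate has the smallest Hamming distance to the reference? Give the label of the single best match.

BC2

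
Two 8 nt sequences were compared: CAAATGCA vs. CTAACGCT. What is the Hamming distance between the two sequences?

3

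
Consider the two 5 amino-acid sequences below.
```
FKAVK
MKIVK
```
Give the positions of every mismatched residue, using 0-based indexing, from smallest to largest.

0, 2

Scanning 0-based: 0: F/M; 2: A/I.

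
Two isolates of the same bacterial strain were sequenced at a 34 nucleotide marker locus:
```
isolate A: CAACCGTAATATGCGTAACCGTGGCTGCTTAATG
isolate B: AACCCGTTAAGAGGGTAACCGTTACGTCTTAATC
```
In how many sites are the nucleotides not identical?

12

The sequences differ at sites 1, 3, 8, 10, 11, 12, 14, 23, 24, 26, 27, 34 (1-based) — 12 in total.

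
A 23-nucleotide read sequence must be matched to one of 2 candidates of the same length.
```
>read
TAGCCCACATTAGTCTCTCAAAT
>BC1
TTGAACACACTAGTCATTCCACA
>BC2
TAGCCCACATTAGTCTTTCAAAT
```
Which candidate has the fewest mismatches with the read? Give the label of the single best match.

BC2

Hamming distances to read — BC1: 9; BC2: 1.
Smallest is BC2 with 1 mismatch.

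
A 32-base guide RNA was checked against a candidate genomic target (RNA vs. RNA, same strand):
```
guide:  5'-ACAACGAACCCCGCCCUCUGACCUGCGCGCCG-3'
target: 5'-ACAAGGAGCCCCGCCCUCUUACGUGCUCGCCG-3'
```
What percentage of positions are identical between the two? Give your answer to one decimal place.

5 positions differ (5, 8, 20, 23, 27), so 27 of 32 match: 27/32 = 84.38%.

84.4%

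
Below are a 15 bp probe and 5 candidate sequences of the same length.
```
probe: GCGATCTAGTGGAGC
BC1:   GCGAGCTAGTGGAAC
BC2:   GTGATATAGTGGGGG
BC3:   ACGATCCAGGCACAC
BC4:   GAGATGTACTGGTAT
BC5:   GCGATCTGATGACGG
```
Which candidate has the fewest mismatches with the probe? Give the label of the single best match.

BC1 differs at 2 positions; BC2 differs at 4 positions; BC3 differs at 7 positions; BC4 differs at 6 positions; BC5 differs at 5 positions. The closest is BC1.

BC1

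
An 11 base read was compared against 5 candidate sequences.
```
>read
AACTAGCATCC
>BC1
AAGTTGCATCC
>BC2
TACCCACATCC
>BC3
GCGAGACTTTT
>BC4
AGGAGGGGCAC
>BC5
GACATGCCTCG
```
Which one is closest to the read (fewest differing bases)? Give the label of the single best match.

Hamming distances to read — BC1: 2; BC2: 4; BC3: 9; BC4: 8; BC5: 5.
Smallest is BC1 with 2 mismatches.

BC1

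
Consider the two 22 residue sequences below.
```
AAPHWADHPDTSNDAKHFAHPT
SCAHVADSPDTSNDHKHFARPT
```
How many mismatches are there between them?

7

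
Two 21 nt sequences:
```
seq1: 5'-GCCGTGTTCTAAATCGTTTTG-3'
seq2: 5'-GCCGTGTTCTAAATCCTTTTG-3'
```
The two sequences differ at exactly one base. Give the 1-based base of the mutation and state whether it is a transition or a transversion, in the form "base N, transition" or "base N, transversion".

base 16, transversion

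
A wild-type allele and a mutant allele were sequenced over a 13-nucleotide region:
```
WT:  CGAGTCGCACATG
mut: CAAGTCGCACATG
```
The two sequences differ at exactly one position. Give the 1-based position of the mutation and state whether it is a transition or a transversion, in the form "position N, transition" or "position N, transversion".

The sequences differ only at position 2: G→A (purine→purine), a transition.

position 2, transition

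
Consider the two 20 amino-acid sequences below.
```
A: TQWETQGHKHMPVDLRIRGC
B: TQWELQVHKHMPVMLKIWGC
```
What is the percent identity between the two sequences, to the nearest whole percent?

75%

5 positions differ (5, 7, 14, 16, 18), so 15 of 20 match: 15/20 = 75%.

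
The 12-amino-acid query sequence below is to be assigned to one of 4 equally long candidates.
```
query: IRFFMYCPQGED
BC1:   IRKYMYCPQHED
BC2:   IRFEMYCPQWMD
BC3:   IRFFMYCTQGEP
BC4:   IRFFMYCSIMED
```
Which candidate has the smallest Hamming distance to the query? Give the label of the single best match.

BC1 differs at 3 positions; BC2 differs at 3 positions; BC3 differs at 2 positions; BC4 differs at 3 positions. The closest is BC3.

BC3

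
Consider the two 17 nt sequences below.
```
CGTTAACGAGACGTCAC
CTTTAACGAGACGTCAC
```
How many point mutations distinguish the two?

1

The sequences differ at positions 2 (1-based) — 1 in total.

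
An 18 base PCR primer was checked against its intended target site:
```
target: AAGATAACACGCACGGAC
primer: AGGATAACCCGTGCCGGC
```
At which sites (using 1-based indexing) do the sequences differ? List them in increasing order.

2, 9, 12, 13, 15, 17

Scanning 1-based: 2: A/G; 9: A/C; 12: C/T; 13: A/G; 15: G/C; 17: A/G.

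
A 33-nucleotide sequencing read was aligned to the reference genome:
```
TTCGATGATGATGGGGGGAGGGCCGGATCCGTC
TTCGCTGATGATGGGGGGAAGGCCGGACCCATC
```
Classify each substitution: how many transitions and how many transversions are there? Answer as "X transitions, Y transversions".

Mismatches (1-based):
site 5: A→C (purine→pyrimidine, transversion)
site 20: G→A (purine→purine, transition)
site 28: T→C (pyrimidine→pyrimidine, transition)
site 31: G→A (purine→purine, transition)

3 transitions, 1 transversion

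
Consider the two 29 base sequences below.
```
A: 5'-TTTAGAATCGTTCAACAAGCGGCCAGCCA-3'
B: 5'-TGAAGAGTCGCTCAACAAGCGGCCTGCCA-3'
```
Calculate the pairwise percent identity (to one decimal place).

5 positions differ (2, 3, 7, 11, 25), so 24 of 29 match: 24/29 = 82.76%.

82.8%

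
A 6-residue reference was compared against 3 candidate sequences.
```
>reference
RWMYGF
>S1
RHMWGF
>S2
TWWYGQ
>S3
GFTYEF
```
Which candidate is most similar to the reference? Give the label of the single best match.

S1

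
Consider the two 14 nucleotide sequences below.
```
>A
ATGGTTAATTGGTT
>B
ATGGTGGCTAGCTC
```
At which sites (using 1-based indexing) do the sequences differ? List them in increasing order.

6, 7, 8, 10, 12, 14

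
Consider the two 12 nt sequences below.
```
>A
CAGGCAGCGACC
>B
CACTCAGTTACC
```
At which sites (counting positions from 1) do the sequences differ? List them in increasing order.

3, 4, 8, 9

Scanning 1-based: 3: G/C; 4: G/T; 8: C/T; 9: G/T.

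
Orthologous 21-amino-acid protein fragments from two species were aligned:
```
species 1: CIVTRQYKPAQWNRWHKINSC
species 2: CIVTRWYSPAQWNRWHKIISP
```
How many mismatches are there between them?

Mismatches (1-based): residue 6: Q→W; residue 8: K→S; residue 19: N→I; residue 21: C→P.

4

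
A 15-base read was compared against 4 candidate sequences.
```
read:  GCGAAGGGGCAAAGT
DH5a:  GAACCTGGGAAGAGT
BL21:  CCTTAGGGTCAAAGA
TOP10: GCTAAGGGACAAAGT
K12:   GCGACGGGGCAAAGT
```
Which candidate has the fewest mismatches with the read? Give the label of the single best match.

K12

DH5a differs at 7 sites; BL21 differs at 5 sites; TOP10 differs at 2 sites; K12 differs at 1 site. The closest is K12.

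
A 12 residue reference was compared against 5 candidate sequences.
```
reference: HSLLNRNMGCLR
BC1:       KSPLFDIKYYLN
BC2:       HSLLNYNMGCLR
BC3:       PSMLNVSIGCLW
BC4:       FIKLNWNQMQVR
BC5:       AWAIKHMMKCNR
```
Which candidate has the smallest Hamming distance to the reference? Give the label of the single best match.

Hamming distances to reference — BC1: 9; BC2: 1; BC3: 6; BC4: 8; BC5: 9.
Smallest is BC2 with 1 mismatch.

BC2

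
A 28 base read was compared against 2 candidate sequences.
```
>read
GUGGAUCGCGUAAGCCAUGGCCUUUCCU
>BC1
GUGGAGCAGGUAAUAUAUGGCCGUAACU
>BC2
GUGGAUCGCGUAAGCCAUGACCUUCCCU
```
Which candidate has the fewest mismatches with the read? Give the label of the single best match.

BC2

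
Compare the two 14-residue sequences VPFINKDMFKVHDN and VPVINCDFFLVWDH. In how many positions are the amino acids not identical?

6

The sequences differ at positions 3, 6, 8, 10, 12, 14 (1-based) — 6 in total.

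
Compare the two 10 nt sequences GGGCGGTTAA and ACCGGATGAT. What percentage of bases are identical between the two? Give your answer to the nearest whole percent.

30%

Mismatches at positions 1, 2, 3, 4, 6, 8, 10 (1-based): 7 of 10.
Identical positions: 3/10 = 30% → 30%.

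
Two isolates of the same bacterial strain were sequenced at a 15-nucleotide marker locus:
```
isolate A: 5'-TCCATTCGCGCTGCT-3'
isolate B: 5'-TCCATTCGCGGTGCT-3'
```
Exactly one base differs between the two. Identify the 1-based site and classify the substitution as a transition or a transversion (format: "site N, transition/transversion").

site 11, transversion

Site 11 changes C→G. C is a pyrimidine and G is a purine, so this is a transversion.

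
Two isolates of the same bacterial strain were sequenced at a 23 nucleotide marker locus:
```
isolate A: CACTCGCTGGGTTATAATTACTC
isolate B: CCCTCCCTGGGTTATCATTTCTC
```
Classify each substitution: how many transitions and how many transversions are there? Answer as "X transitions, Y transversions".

0 transitions, 4 transversions

Transitions (purine↔purine or pyrimidine↔pyrimidine): none.
Transversions (purine↔pyrimidine): 2 A→C, 6 G→C, 16 A→C, 20 A→T.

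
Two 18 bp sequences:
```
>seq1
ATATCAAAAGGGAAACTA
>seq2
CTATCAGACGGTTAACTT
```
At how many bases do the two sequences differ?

The sequences differ at bases 1, 7, 9, 12, 13, 18 (1-based) — 6 in total.

6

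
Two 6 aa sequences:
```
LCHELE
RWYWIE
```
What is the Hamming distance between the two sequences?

Mismatches (1-based): residue 1: L→R; residue 2: C→W; residue 3: H→Y; residue 4: E→W; residue 5: L→I.

5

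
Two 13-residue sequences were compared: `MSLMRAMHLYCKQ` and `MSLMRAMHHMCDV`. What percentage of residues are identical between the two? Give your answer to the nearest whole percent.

69%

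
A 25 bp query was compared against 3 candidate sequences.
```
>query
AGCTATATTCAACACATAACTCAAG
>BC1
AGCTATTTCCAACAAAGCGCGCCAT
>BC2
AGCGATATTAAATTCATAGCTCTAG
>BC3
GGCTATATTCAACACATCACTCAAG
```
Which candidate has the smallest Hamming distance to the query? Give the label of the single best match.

BC3

BC1 differs at 9 positions; BC2 differs at 6 positions; BC3 differs at 2 positions. The closest is BC3.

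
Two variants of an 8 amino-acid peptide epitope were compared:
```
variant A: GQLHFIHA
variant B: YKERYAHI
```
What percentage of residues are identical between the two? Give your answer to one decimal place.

7 positions differ (1, 2, 3, 4, 5, 6, 8), so 1 of 8 match: 1/8 = 12.5%.

12.5%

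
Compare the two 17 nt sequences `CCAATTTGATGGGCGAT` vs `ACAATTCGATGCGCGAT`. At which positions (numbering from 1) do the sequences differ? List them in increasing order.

1, 7, 12

Differences at position 1 (C→A), position 7 (T→C), position 12 (G→C).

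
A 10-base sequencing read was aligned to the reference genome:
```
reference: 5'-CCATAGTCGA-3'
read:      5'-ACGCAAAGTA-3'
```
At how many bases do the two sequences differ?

Comparing position by position, 7 bases differ: 1 (C/A), 3 (A/G), 4 (T/C), 6 (G/A), 7 (T/A), 8 (C/G), 9 (G/T).

7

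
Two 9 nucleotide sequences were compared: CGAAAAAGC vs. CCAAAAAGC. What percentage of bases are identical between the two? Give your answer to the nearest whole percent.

Mismatch at position 2 (1-based): 1 of 9.
Identical positions: 8/9 = 88.89% → 89%.

89%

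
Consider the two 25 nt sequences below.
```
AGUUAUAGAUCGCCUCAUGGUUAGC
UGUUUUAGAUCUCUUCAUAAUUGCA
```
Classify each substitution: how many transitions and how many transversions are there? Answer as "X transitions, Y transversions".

Mismatches (1-based):
position 1: A→U (purine→pyrimidine, transversion)
position 5: A→U (purine→pyrimidine, transversion)
position 12: G→U (purine→pyrimidine, transversion)
position 14: C→U (pyrimidine→pyrimidine, transition)
position 19: G→A (purine→purine, transition)
position 20: G→A (purine→purine, transition)
position 23: A→G (purine→purine, transition)
position 24: G→C (purine→pyrimidine, transversion)
position 25: C→A (pyrimidine→purine, transversion)

4 transitions, 5 transversions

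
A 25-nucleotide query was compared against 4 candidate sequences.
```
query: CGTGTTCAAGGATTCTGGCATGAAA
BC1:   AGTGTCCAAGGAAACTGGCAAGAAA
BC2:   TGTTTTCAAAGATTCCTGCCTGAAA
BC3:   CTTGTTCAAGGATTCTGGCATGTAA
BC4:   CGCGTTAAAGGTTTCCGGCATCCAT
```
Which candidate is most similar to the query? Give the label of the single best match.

BC1 differs at 5 positions; BC2 differs at 6 positions; BC3 differs at 2 positions; BC4 differs at 7 positions. The closest is BC3.

BC3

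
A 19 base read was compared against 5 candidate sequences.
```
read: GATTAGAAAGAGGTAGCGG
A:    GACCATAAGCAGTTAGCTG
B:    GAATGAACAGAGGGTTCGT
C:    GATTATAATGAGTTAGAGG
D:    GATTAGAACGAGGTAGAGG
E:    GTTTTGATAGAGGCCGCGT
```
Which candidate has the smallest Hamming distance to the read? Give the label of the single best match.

D

A differs at 7 positions; B differs at 8 positions; C differs at 4 positions; D differs at 2 positions; E differs at 6 positions. The closest is D.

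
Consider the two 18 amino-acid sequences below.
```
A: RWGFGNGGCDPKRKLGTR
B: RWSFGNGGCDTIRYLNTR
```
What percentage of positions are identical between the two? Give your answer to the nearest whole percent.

72%

5 positions differ (3, 11, 12, 14, 16), so 13 of 18 match: 13/18 = 72.22%.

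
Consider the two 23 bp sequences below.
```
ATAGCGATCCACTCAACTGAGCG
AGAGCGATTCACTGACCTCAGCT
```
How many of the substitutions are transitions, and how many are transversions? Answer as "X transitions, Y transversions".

Transitions (purine↔purine or pyrimidine↔pyrimidine): 9 C→T.
Transversions (purine↔pyrimidine): 2 T→G, 14 C→G, 16 A→C, 19 G→C, 23 G→T.

1 transition, 5 transversions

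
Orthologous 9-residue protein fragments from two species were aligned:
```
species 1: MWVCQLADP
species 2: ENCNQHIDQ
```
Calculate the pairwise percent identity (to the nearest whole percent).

22%

7 positions differ (1, 2, 3, 4, 6, 7, 9), so 2 of 9 match: 2/9 = 22.22%.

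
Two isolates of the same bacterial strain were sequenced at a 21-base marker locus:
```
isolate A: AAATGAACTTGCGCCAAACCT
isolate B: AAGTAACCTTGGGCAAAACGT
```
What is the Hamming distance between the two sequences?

6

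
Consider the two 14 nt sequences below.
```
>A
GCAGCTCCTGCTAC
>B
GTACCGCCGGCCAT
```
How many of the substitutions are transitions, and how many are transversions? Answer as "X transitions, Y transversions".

Mismatches (1-based):
site 2: C→T (pyrimidine→pyrimidine, transition)
site 4: G→C (purine→pyrimidine, transversion)
site 6: T→G (pyrimidine→purine, transversion)
site 9: T→G (pyrimidine→purine, transversion)
site 12: T→C (pyrimidine→pyrimidine, transition)
site 14: C→T (pyrimidine→pyrimidine, transition)

3 transitions, 3 transversions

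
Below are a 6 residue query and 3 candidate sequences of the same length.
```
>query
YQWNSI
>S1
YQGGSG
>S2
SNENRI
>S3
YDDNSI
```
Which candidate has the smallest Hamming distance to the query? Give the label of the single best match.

S3

Hamming distances to query — S1: 3; S2: 4; S3: 2.
Smallest is S3 with 2 mismatches.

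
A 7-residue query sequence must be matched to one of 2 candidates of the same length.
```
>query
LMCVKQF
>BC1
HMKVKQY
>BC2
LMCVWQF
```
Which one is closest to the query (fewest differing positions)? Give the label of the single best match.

Hamming distances to query — BC1: 3; BC2: 1.
Smallest is BC2 with 1 mismatch.

BC2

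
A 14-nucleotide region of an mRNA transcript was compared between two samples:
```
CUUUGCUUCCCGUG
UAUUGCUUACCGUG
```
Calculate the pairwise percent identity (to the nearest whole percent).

79%

Mismatches at positions 1, 2, 9 (1-based): 3 of 14.
Identical positions: 11/14 = 78.57% → 79%.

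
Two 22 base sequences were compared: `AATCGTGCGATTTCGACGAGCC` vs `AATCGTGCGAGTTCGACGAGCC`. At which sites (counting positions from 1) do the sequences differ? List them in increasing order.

Differences at site 11 (T→G).

11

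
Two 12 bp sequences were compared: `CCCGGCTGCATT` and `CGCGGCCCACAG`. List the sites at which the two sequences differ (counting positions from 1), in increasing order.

2, 7, 8, 9, 10, 11, 12

Scanning 1-based: 2: C/G; 7: T/C; 8: G/C; 9: C/A; 10: A/C; 11: T/A; 12: T/G.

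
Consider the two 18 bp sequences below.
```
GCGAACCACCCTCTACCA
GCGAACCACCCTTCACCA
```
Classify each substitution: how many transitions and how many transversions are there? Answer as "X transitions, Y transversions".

Mismatches (1-based):
site 13: C→T (pyrimidine→pyrimidine, transition)
site 14: T→C (pyrimidine→pyrimidine, transition)

2 transitions, 0 transversions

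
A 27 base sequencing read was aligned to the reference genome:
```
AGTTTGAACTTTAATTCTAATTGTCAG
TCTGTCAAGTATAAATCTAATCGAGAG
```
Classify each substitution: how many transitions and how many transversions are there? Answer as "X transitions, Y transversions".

Mismatches (1-based):
base 1: A→T (purine→pyrimidine, transversion)
base 2: G→C (purine→pyrimidine, transversion)
base 4: T→G (pyrimidine→purine, transversion)
base 6: G→C (purine→pyrimidine, transversion)
base 9: C→G (pyrimidine→purine, transversion)
base 11: T→A (pyrimidine→purine, transversion)
base 15: T→A (pyrimidine→purine, transversion)
base 22: T→C (pyrimidine→pyrimidine, transition)
base 24: T→A (pyrimidine→purine, transversion)
base 25: C→G (pyrimidine→purine, transversion)

1 transition, 9 transversions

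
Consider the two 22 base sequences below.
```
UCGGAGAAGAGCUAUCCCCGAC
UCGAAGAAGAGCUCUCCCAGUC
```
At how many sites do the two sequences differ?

4

The sequences differ at sites 4, 14, 19, 21 (1-based) — 4 in total.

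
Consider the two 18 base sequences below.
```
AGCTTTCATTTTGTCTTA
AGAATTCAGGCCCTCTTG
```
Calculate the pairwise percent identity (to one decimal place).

55.6%

8 positions differ (3, 4, 9, 10, 11, 12, 13, 18), so 10 of 18 match: 10/18 = 55.56%.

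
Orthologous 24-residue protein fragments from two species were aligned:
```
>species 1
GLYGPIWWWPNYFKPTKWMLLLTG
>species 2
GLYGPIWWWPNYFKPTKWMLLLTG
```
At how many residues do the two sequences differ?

0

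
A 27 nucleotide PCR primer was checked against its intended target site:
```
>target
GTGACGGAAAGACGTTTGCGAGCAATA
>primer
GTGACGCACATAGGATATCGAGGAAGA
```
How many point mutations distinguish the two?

Comparing position by position, 9 bases differ: 7 (G/C), 9 (A/C), 11 (G/T), 13 (C/G), 15 (T/A), 17 (T/A), 18 (G/T), 23 (C/G), 26 (T/G).

9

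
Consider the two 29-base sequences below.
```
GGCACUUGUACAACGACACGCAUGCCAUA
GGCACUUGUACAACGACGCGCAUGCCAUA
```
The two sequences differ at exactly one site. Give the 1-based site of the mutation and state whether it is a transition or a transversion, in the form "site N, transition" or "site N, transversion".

The sequences differ only at site 18: A→G (purine→purine), a transition.

site 18, transition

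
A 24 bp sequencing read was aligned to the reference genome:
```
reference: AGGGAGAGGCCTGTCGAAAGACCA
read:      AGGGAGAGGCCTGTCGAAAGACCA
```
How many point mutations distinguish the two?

0

No positions differ; the sequences are identical.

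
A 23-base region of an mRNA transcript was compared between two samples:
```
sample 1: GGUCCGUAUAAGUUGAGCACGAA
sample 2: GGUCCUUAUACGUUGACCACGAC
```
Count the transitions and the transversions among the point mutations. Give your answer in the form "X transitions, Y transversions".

Transitions (purine↔purine or pyrimidine↔pyrimidine): none.
Transversions (purine↔pyrimidine): 6 G→U, 11 A→C, 17 G→C, 23 A→C.

0 transitions, 4 transversions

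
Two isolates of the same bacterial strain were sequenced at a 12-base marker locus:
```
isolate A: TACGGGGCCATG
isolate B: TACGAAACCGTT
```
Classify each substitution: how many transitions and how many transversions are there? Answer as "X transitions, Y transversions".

Transitions (purine↔purine or pyrimidine↔pyrimidine): 5 G→A, 6 G→A, 7 G→A, 10 A→G.
Transversions (purine↔pyrimidine): 12 G→T.

4 transitions, 1 transversion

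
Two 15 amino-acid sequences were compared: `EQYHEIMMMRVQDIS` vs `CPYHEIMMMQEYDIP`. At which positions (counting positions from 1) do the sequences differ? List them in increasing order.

1, 2, 10, 11, 12, 15

Differences at position 1 (E→C), position 2 (Q→P), position 10 (R→Q), position 11 (V→E), position 12 (Q→Y), position 15 (S→P).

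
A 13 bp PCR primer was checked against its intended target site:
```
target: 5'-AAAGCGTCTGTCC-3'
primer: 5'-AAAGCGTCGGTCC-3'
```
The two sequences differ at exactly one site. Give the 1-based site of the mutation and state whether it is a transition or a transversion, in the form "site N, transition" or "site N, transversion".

site 9, transversion

Site 9 changes T→G. T is a pyrimidine and G is a purine, so this is a transversion.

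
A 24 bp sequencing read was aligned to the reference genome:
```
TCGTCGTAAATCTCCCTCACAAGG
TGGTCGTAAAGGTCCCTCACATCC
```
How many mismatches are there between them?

Mismatches (1-based): site 2: C→G; site 11: T→G; site 12: C→G; site 22: A→T; site 23: G→C; site 24: G→C.

6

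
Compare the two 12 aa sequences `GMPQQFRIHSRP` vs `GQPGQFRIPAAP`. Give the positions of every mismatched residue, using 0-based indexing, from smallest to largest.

Differences at position 1 (M→Q), position 3 (Q→G), position 8 (H→P), position 9 (S→A), position 10 (R→A).

1, 3, 8, 9, 10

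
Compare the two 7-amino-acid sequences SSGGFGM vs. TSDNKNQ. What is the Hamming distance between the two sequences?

6

Mismatches (1-based): position 1: S→T; position 3: G→D; position 4: G→N; position 5: F→K; position 6: G→N; position 7: M→Q.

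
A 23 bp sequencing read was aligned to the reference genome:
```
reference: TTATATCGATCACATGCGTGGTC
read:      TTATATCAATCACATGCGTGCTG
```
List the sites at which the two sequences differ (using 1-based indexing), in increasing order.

8, 21, 23

Scanning 1-based: 8: G/A; 21: G/C; 23: C/G.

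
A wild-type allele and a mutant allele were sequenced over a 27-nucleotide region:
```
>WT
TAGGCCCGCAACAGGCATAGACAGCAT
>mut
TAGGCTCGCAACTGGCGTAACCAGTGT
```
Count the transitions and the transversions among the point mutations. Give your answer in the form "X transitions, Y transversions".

5 transitions, 2 transversions

Mismatches (1-based):
position 6: C→T (pyrimidine→pyrimidine, transition)
position 13: A→T (purine→pyrimidine, transversion)
position 17: A→G (purine→purine, transition)
position 20: G→A (purine→purine, transition)
position 21: A→C (purine→pyrimidine, transversion)
position 25: C→T (pyrimidine→pyrimidine, transition)
position 26: A→G (purine→purine, transition)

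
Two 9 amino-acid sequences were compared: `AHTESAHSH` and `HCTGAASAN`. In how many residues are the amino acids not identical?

The sequences differ at residues 1, 2, 4, 5, 7, 8, 9 (1-based) — 7 in total.

7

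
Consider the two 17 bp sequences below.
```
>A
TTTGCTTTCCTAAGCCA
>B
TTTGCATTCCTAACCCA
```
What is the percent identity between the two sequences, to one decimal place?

2 positions differ (6, 14), so 15 of 17 match: 15/17 = 88.24%.

88.2%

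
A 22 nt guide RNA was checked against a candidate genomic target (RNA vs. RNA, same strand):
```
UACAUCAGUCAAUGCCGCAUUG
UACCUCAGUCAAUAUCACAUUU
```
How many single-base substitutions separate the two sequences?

Mismatches (1-based): base 4: A→C; base 14: G→A; base 15: C→U; base 17: G→A; base 22: G→U.

5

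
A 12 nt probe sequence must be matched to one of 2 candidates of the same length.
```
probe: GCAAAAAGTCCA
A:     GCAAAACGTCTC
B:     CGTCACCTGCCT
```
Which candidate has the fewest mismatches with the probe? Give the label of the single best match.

A differs at 3 bases; B differs at 9 bases. The closest is A.

A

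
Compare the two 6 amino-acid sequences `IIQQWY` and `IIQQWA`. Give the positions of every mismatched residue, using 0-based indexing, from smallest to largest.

Differences at position 5 (Y→A).

5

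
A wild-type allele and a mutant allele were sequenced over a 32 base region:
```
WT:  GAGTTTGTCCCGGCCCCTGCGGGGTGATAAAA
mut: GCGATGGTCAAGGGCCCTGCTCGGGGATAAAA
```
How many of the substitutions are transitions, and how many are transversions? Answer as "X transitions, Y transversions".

0 transitions, 9 transversions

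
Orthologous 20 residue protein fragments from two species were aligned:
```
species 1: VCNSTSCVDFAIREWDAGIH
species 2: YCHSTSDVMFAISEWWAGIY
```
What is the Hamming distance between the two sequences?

7

Mismatches (1-based): residue 1: V→Y; residue 3: N→H; residue 7: C→D; residue 9: D→M; residue 13: R→S; residue 16: D→W; residue 20: H→Y.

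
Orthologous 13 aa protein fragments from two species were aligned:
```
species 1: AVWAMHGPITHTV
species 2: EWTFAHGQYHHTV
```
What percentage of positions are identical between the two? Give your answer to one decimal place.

Mismatches at positions 1, 2, 3, 4, 5, 8, 9, 10 (1-based): 8 of 13.
Identical positions: 5/13 = 38.46% → 38.5%.

38.5%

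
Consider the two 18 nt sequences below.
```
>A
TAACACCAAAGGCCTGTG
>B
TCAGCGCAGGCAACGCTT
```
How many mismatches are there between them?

The sequences differ at positions 2, 4, 5, 6, 9, 10, 11, 12, 13, 15, 16, 18 (1-based) — 12 in total.

12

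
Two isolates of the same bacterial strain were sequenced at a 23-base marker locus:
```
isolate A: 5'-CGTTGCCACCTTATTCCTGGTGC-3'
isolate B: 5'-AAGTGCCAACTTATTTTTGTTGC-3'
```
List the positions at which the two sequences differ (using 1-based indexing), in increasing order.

Scanning 1-based: 1: C/A; 2: G/A; 3: T/G; 9: C/A; 16: C/T; 17: C/T; 20: G/T.

1, 2, 3, 9, 16, 17, 20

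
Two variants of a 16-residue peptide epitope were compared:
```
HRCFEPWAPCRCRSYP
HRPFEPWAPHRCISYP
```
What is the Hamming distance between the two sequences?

The sequences differ at positions 3, 10, 13 (1-based) — 3 in total.

3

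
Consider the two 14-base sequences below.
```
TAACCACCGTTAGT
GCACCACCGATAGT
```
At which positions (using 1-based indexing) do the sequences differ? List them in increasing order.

Differences at position 1 (T→G), position 2 (A→C), position 10 (T→A).

1, 2, 10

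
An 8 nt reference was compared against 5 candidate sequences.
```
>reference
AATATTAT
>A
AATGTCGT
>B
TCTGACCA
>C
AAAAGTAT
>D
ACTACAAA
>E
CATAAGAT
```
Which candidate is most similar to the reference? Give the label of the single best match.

C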